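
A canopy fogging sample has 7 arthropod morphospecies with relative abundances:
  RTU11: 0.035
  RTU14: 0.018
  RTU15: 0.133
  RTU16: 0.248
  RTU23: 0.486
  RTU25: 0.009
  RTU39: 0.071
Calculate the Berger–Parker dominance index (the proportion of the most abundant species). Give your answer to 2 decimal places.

0.49

The largest proportion is 0.486, i.e. d = 0.49 to 2 decimal places.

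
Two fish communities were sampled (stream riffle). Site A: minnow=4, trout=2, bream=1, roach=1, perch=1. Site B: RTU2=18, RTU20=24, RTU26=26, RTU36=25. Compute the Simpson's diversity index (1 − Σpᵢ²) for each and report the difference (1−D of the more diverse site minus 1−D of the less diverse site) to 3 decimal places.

Site A: N=9, proportions 0.44444, 0.22222, 0.11111, 0.11111, 0.11111, giving 1−D = 0.71605 (working shown to 5 dp, full precision carried).
Site B: N=93, proportions 0.19355, 0.25806, 0.27957, 0.26882, giving 1−D = 0.74552.
Difference = |0.71605 − 0.74552| = 0.02947, i.e. 0.029 to 3 decimal places.

0.029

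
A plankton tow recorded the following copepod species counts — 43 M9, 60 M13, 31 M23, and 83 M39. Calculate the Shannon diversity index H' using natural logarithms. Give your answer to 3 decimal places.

1.322

Total N = 43+60+31+83 = 217, so the proportions are 0.19816, 0.2765, 0.14286, 0.38249 (working shown to 5 dp, full precision carried).
Each pᵢ ln pᵢ term: 0.19816×(-1.61870)=-0.32076, 0.2765×(-1.28555)=-0.35545, 0.14286×(-1.94591)=-0.27799, 0.38249×(-0.96106)=-0.36759.
Sum = -1.32179, so H' = 1.322.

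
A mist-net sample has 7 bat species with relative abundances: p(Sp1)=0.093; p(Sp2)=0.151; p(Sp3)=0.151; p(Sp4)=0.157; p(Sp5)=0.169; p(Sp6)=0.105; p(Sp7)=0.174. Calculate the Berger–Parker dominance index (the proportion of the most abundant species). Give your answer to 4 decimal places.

0.1740

The largest proportion is 0.174, i.e. d = 0.1740 to 4 decimal places.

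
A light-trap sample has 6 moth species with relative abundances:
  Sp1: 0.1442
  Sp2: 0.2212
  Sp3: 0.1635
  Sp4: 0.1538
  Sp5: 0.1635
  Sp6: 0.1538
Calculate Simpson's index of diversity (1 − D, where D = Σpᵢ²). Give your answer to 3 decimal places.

D = 0.1442² + 0.2212² + 0.1635² + 0.1538² + 0.1635² + 0.1538² = 0.02079 + 0.04893 + 0.02673 + 0.02365 + 0.02673 + 0.02365 = 0.17050 (working shown to 5 dp, full precision carried).
So 1 − D = 0.82950, i.e. 0.830 to 3 decimal places.

0.830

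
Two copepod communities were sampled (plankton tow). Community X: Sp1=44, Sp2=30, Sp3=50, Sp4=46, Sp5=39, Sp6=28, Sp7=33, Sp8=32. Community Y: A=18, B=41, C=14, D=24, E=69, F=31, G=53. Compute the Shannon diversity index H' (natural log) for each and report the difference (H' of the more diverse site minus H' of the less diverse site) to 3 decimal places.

Community X: N=302, proportions 0.1457, 0.09934, 0.16556, 0.15232, 0.12914, 0.09272, 0.10927, 0.10596, giving H' = 2.05901 (working shown to 5 dp, full precision carried).
Community Y: N=250, proportions 0.072, 0.164, 0.056, 0.096, 0.276, 0.124, 0.212, giving H' = 1.81532.
Difference = |2.05901 − 1.81532| = 0.24369, i.e. 0.244 to 3 decimal places.

0.244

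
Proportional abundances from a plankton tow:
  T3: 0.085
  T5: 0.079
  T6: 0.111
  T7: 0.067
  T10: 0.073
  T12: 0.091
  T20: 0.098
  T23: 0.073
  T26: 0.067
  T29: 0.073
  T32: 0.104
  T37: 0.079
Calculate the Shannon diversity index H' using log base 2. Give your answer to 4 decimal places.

Each pᵢ log₂ pᵢ term (working shown to 6 dp, full precision carried): 0.085×(-3.556393)=-0.302293, 0.079×(-3.662004)=-0.289298, 0.111×(-3.171368)=-0.352022, 0.067×(-3.899695)=-0.261280, 0.073×(-3.775960)=-0.275645, 0.091×(-3.457990)=-0.314677, 0.098×(-3.351074)=-0.328405, 0.073×(-3.775960)=-0.275645, 0.067×(-3.899695)=-0.261280, 0.073×(-3.775960)=-0.275645, 0.104×(-3.265345)=-0.339596, 0.079×(-3.662004)=-0.289298.
Sum = -3.565084, so H' = 3.5651.

3.5651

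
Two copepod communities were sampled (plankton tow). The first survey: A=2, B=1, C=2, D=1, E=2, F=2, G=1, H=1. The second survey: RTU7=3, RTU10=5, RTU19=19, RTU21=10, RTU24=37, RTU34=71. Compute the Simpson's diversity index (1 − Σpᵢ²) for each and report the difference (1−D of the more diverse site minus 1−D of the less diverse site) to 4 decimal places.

0.1895

The first survey: N=12, proportions 0.166667, 0.083333, 0.166667, 0.083333, 0.166667, 0.166667, 0.083333, 0.083333, giving 1−D = 0.861111 (working shown to 6 dp, full precision carried).
The second survey: N=145, proportions 0.02069, 0.034483, 0.131034, 0.068966, 0.255172, 0.489655, giving 1−D = 0.671581.
Difference = |0.861111 − 0.671581| = 0.189530, i.e. 0.1895 to 4 decimal places.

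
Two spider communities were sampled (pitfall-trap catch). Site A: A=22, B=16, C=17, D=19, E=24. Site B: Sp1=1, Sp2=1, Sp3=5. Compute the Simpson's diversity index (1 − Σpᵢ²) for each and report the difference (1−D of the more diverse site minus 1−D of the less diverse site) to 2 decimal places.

Site A: N=98, proportions 0.2245, 0.1633, 0.1735, 0.1939, 0.2449, giving 1−D = 0.7953 (working shown to 4 dp, full precision carried).
Site B: N=7, proportions 0.1429, 0.1429, 0.7143, giving 1−D = 0.4490.
Difference = |0.7953 − 0.4490| = 0.3463, i.e. 0.35 to 2 decimal places.

0.35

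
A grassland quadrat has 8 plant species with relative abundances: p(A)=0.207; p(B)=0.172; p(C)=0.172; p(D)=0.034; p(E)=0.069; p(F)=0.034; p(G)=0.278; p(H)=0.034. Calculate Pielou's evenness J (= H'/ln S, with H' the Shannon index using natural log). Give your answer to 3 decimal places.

0.874

H' = −Σ pᵢ ln pᵢ = −((-0.32603) + (-0.30276) + (-0.30276) + (-0.11497) + (-0.18448) + (-0.11497) + (-0.35588) + (-0.11497)) = 1.81682 (working shown to 5 dp, full precision carried).
With S = 8 species, ln S = 2.07944, so J = 1.81682/2.07944 = 0.87371, i.e. 0.874 to 3 decimal places.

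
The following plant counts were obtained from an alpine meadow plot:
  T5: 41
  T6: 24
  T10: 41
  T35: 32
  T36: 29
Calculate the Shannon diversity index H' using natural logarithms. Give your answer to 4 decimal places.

1.5890

Total N = 41+24+41+32+29 = 167, so the proportions are 0.245509, 0.143713, 0.245509, 0.191617, 0.173653 (working shown to 6 dp, full precision carried).
Each pᵢ ln pᵢ term: 0.245509×(-1.404422)=-0.344798, 0.143713×(-1.939940)=-0.278794, 0.245509×(-1.404422)=-0.344798, 0.191617×(-1.652258)=-0.316600, 0.173653×(-1.750698)=-0.304013.
Sum = -1.589004, so H' = 1.5890.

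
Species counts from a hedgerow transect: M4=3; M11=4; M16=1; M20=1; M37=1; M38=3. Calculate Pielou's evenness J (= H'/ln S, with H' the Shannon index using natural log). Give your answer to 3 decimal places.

Total N = 3+4+1+1+1+3 = 13, so the proportions are 0.23077, 0.30769, 0.07692, 0.07692, 0.07692, 0.23077 (working shown to 5 dp, full precision carried).
H' = −Σ pᵢ ln pᵢ = −((-0.33839) + (-0.36266) + (-0.19730) + (-0.19730) + (-0.19730) + (-0.33839)) = 1.63135.
With S = 6 species, ln S = 1.79176, so J = 1.63135/1.79176 = 0.91047, i.e. 0.910 to 3 decimal places.

0.910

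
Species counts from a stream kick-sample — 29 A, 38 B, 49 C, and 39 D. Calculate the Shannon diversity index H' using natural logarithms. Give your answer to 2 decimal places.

1.37

Total N = 29+38+49+39 = 155, so the proportions are 0.1871, 0.2452, 0.3161, 0.2516 (working shown to 4 dp, full precision carried).
Each pᵢ ln pᵢ term: 0.1871×(-1.6761)=-0.3136, 0.2452×(-1.4058)=-0.3447, 0.3161×(-1.1516)=-0.3641, 0.2516×(-1.3799)=-0.3472.
Sum = -1.3695, so H' = 1.37.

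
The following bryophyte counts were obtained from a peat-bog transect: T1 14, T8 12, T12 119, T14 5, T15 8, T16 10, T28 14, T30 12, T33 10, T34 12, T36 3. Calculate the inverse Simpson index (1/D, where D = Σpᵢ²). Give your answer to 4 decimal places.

Total N = 14+12+119+5+8+10+14+12+10+12+3 = 219, so the proportions are 0.0639269, 0.0547945, 0.543379, 0.0228311, 0.0365297, 0.0456621, 0.0639269, 0.0547945, 0.0456621, 0.0547945, 0.0136986 (working shown to 7 dp, full precision carried).
D = 0.0639269² + 0.0547945² + 0.543379² + 0.0228311² + 0.0365297² + 0.0456621² + 0.0639269² + 0.0547945² + 0.0456621² + 0.0547945² + 0.0136986² = 0.0040867 + 0.0030024 + 0.2952607 + 0.0005213 + 0.0013344 + 0.0020850 + 0.0040867 + 0.0030024 + 0.0020850 + 0.0030024 + 0.0001877 = 0.3186547.
So 1/D = 3.138193, i.e. 3.1382 to 4 decimal places.

3.1382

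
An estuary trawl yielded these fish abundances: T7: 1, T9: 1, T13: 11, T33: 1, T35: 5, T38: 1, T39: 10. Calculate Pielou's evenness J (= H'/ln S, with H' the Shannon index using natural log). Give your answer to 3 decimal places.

Total N = 1+1+11+1+5+1+10 = 30, so the proportions are 0.03333, 0.03333, 0.36667, 0.03333, 0.16667, 0.03333, 0.33333 (working shown to 5 dp, full precision carried).
H' = −Σ pᵢ ln pᵢ = −((-0.11337) + (-0.11337) + (-0.36788) + (-0.11337) + (-0.29863) + (-0.11337) + (-0.36620)) = 1.48620.
With S = 7 species, ln S = 1.94591, so J = 1.48620/1.94591 = 0.76376, i.e. 0.764 to 3 decimal places.

0.764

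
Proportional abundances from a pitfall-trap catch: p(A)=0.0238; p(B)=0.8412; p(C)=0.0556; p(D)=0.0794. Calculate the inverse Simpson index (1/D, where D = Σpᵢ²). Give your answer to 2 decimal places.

1.39

D = 0.0238² + 0.8412² + 0.0556² + 0.0794² = 0.00057 + 0.70762 + 0.00309 + 0.00630 = 0.71758 (working shown to 5 dp, full precision carried).
So 1/D = 1.3936, i.e. 1.39 to 2 decimal places.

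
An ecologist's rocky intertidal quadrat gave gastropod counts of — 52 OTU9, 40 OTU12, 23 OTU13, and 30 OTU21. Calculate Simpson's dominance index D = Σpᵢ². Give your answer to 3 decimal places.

0.273

Total N = 52+40+23+30 = 145, so the proportions are 0.35862, 0.27586, 0.15862, 0.2069 (working shown to 5 dp, full precision carried).
D = 0.35862² + 0.27586² + 0.15862² + 0.2069² = 0.12861 + 0.07610 + 0.02516 + 0.04281 = 0.27268.
To 3 decimal places, D = 0.273.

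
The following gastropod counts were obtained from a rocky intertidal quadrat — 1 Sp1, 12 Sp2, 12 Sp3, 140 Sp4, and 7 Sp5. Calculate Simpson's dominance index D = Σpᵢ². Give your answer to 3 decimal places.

Total N = 1+12+12+140+7 = 172, so the proportions are 0.00581, 0.06977, 0.06977, 0.81395, 0.0407 (working shown to 5 dp, full precision carried).
D = 0.00581² + 0.06977² + 0.06977² + 0.81395² + 0.0407² = 0.00003 + 0.00487 + 0.00487 + 0.66252 + 0.00166 = 0.67395.
To 3 decimal places, D = 0.674.

0.674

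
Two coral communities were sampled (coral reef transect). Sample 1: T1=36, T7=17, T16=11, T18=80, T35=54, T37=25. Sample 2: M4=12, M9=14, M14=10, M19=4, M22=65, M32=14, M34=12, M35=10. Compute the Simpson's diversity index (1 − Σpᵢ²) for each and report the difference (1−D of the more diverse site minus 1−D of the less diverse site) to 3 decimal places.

0.023

Sample 1: N=223, proportions 0.16143, 0.07623, 0.04933, 0.35874, 0.24215, 0.11211, giving 1−D = 0.76579 (working shown to 5 dp, full precision carried).
Sample 2: N=141, proportions 0.08511, 0.09929, 0.07092, 0.02837, 0.46099, 0.09929, 0.08511, 0.07092, giving 1−D = 0.74242.
Difference = |0.76579 − 0.74242| = 0.02337, i.e. 0.023 to 3 decimal places.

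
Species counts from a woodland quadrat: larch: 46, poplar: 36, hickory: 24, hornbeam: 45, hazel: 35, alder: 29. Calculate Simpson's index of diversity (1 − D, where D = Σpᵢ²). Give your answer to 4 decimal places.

Total N = 46+36+24+45+35+29 = 215, so the proportions are 0.213953, 0.167442, 0.111628, 0.209302, 0.162791, 0.134884 (working shown to 6 dp, full precision carried).
D = 0.213953² + 0.167442² + 0.111628² + 0.209302² + 0.162791² + 0.134884² = 0.045776 + 0.028037 + 0.012461 + 0.043807 + 0.026501 + 0.018194 = 0.174776.
So 1 − D = 0.825224, i.e. 0.8252 to 4 decimal places.

0.8252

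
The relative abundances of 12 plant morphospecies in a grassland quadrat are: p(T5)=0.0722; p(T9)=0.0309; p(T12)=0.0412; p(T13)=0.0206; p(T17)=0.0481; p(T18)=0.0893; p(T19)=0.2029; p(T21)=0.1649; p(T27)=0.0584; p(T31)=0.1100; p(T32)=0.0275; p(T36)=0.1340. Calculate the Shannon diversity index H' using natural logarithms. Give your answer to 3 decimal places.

Each pᵢ ln pᵢ term (working shown to 5 dp, full precision carried): 0.0722×(-2.62832)=-0.18976, 0.0309×(-3.47700)=-0.10744, 0.0412×(-3.18932)=-0.13140, 0.0206×(-3.88246)=-0.07998, 0.0481×(-3.03447)=-0.14596, 0.0893×(-2.41575)=-0.21573, 0.2029×(-1.59504)=-0.32363, 0.1649×(-1.80242)=-0.29722, 0.0584×(-2.84044)=-0.16588, 0.11×(-2.20727)=-0.24280, 0.0275×(-3.59357)=-0.09882, 0.134×(-2.00992)=-0.26933.
Sum = -2.26795, so H' = 2.268.

2.268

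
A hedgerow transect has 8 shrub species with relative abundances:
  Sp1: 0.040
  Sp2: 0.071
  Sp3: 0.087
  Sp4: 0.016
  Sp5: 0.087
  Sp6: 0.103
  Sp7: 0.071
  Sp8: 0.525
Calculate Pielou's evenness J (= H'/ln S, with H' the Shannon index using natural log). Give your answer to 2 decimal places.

0.75

H' = −Σ pᵢ ln pᵢ = −((-0.1288) + (-0.1878) + (-0.2124) + (-0.0662) + (-0.2124) + (-0.2341) + (-0.1878) + (-0.3383)) = 1.5678 (working shown to 4 dp, full precision carried).
With S = 8 species, ln S = 2.0794, so J = 1.5678/2.0794 = 0.7540, i.e. 0.75 to 2 decimal places.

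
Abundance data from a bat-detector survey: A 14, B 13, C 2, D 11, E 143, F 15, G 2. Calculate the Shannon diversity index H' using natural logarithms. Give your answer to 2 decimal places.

1.05

Total N = 14+13+2+11+143+15+2 = 200, so the proportions are 0.07, 0.065, 0.01, 0.055, 0.715, 0.075, 0.01 (working shown to 4 dp, full precision carried).
Each pᵢ ln pᵢ term: 0.07×(-2.6593)=-0.1861, 0.065×(-2.7334)=-0.1777, 0.01×(-4.6052)=-0.0461, 0.055×(-2.9004)=-0.1595, 0.715×(-0.3355)=-0.2399, 0.075×(-2.5903)=-0.1943, 0.01×(-4.6052)=-0.0461.
Sum = -1.0496, so H' = 1.05.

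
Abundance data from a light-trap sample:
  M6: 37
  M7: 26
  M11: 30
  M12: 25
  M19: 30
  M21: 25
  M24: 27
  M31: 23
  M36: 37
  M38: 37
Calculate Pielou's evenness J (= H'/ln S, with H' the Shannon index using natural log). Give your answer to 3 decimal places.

0.993

Total N = 37+26+30+25+30+25+27+23+37+37 = 297, so the proportions are 0.12458, 0.08754, 0.10101, 0.08418, 0.10101, 0.08418, 0.09091, 0.07744, 0.12458, 0.12458 (working shown to 5 dp, full precision carried).
H' = −Σ pᵢ ln pᵢ = −((-0.25948) + (-0.21322) + (-0.23157) + (-0.20832) + (-0.23157) + (-0.20832) + (-0.21799) + (-0.19811) + (-0.25948) + (-0.25948)) = 2.28753.
With S = 10 species, ln S = 2.30259, so J = 2.28753/2.30259 = 0.99346, i.e. 0.993 to 3 decimal places.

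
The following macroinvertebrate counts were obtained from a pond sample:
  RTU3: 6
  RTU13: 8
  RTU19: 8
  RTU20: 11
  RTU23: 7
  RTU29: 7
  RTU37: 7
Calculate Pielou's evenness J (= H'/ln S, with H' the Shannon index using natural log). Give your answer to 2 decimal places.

Total N = 6+8+8+11+7+7+7 = 54, so the proportions are 0.1111, 0.1481, 0.1481, 0.2037, 0.1296, 0.1296, 0.1296 (working shown to 4 dp, full precision carried).
H' = −Σ pᵢ ln pᵢ = −((-0.2441) + (-0.2829) + (-0.2829) + (-0.3241) + (-0.2648) + (-0.2648) + (-0.2648)) = 1.9286.
With S = 7 species, ln S = 1.9459, so J = 1.9286/1.9459 = 0.9911, i.e. 0.99 to 2 decimal places.

0.99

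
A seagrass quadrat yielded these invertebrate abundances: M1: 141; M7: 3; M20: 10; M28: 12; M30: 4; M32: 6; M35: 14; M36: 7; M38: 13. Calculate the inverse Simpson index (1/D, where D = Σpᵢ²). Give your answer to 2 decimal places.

Total N = 141+3+10+12+4+6+14+7+13 = 210, so the proportions are 0.67143, 0.01429, 0.04762, 0.05714, 0.01905, 0.02857, 0.06667, 0.03333, 0.0619 (working shown to 5 dp, full precision carried).
D = 0.67143² + 0.01429² + 0.04762² + 0.05714² + 0.01905² + 0.02857² + 0.06667² + 0.03333² + 0.0619² = 0.45082 + 0.00020 + 0.00227 + 0.00327 + 0.00036 + 0.00082 + 0.00444 + 0.00111 + 0.00383 = 0.46712.
So 1/D = 2.1408, i.e. 2.14 to 2 decimal places.

2.14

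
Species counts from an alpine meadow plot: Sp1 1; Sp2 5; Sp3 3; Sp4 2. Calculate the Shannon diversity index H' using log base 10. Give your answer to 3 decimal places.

0.539

Total N = 1+5+3+2 = 11, so the proportions are 0.09091, 0.45455, 0.27273, 0.18182 (working shown to 5 dp, full precision carried).
Each pᵢ log₁₀ pᵢ term: 0.09091×(-1.04139)=-0.09467, 0.45455×(-0.34242)=-0.15565, 0.27273×(-0.56427)=-0.15389, 0.18182×(-0.74036)=-0.13461.
Sum = -0.53882, so H' = 0.539.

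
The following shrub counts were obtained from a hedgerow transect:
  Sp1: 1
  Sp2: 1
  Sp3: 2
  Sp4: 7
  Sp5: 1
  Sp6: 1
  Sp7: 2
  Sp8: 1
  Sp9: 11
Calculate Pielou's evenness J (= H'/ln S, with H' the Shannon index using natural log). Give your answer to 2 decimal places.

0.78

Total N = 1+1+2+7+1+1+2+1+11 = 27, so the proportions are 0.037, 0.037, 0.0741, 0.2593, 0.037, 0.037, 0.0741, 0.037, 0.4074 (working shown to 4 dp, full precision carried).
H' = −Σ pᵢ ln pᵢ = −((-0.1221) + (-0.1221) + (-0.1928) + (-0.3500) + (-0.1221) + (-0.1221) + (-0.1928) + (-0.1221) + (-0.3658)) = 1.7117.
With S = 9 species, ln S = 2.1972, so J = 1.7117/2.1972 = 0.7790, i.e. 0.78 to 2 decimal places.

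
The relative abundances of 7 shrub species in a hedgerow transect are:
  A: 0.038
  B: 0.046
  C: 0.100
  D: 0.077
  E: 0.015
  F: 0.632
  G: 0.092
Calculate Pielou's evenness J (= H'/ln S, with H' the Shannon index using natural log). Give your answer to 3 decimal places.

H' = −Σ pᵢ ln pᵢ = −((-0.12427) + (-0.14164) + (-0.23026) + (-0.19742) + (-0.06300) + (-0.29000) + (-0.21951)) = 1.26610 (working shown to 5 dp, full precision carried).
With S = 7 species, ln S = 1.94591, so J = 1.26610/1.94591 = 0.65064, i.e. 0.651 to 3 decimal places.

0.651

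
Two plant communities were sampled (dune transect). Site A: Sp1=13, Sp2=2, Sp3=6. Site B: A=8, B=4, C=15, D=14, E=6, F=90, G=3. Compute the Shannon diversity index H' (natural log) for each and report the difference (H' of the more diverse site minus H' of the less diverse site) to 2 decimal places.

0.36

Site A: N=21, proportions 0.619, 0.0952, 0.2857, giving H' = 0.8788 (working shown to 4 dp, full precision carried).
Site B: N=140, proportions 0.0571, 0.0286, 0.1071, 0.1, 0.0429, 0.6429, 0.0214, giving H' = 1.2361.
Difference = |0.8788 − 1.2361| = 0.3573, i.e. 0.36 to 2 decimal places.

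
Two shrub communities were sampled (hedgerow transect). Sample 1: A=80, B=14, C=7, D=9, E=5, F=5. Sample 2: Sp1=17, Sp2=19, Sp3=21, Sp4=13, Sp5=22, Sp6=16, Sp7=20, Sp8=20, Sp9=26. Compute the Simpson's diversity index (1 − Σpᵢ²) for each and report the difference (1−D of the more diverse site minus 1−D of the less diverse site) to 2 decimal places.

0.36

Sample 1: N=120, proportions 0.66667, 0.11667, 0.05833, 0.075, 0.04167, 0.04167, giving 1−D = 0.52944 (working shown to 5 dp, full precision carried).
Sample 2: N=174, proportions 0.0977, 0.1092, 0.12069, 0.07471, 0.12644, 0.09195, 0.11494, 0.11494, 0.14943, giving 1−D = 0.88519.
Difference = |0.52944 − 0.88519| = 0.35575, i.e. 0.36 to 2 decimal places.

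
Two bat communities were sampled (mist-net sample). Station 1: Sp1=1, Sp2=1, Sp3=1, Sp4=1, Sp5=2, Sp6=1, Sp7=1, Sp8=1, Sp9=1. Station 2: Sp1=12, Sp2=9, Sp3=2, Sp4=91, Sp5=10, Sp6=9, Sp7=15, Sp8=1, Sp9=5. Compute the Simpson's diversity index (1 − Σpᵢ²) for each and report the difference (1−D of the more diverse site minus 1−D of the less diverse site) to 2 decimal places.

Station 1: N=10, proportions 0.1, 0.1, 0.1, 0.1, 0.2, 0.1, 0.1, 0.1, 0.1, giving 1−D = 0.8800 (working shown to 4 dp, full precision carried).
Station 2: N=154, proportions 0.0779, 0.0584, 0.013, 0.5909, 0.0649, 0.0584, 0.0974, 0.0065, 0.0325, giving 1−D = 0.6230.
Difference = |0.8800 − 0.6230| = 0.2570, i.e. 0.26 to 2 decimal places.

0.26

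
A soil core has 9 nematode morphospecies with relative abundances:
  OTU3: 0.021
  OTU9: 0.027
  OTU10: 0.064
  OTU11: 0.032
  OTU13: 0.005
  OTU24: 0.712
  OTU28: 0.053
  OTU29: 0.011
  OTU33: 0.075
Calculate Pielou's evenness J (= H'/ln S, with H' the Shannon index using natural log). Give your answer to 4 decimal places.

0.5155

H' = −Σ pᵢ ln pᵢ = −((-0.081128) + (-0.097522) + (-0.175928) + (-0.110145) + (-0.026492) + (-0.241850) + (-0.155686) + (-0.049608) + (-0.194270)) = 1.132628 (working shown to 6 dp, full precision carried).
With S = 9 species, ln S = 2.197225, so J = 1.132628/2.197225 = 0.515481, i.e. 0.5155 to 4 decimal places.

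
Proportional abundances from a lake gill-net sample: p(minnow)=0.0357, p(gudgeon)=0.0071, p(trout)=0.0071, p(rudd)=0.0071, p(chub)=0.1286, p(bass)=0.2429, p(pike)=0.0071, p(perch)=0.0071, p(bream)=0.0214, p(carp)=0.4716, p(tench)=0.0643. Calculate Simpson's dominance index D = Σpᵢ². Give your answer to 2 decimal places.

D = 0.0357² + 0.0071² + 0.0071² + 0.0071² + 0.1286² + 0.2429² + 0.0071² + 0.0071² + 0.0214² + 0.4716² + 0.0643² = 0.0013 + 0.0001 + 0.0001 + 0.0001 + 0.0165 + 0.0590 + 0.0001 + 0.0001 + 0.0005 + 0.2224 + 0.0041 = 0.3041 (working shown to 4 dp, full precision carried).
To 2 decimal places, D = 0.30.

0.30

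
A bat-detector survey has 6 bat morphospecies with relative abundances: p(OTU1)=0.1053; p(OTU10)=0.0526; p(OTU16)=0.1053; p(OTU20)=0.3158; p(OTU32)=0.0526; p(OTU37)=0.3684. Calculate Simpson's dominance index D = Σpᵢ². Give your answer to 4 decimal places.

D = 0.1053² + 0.0526² + 0.1053² + 0.3158² + 0.0526² + 0.3684² = 0.011088 + 0.002767 + 0.011088 + 0.099730 + 0.002767 + 0.135719 = 0.263158 (working shown to 6 dp, full precision carried).
To 4 decimal places, D = 0.2632.

0.2632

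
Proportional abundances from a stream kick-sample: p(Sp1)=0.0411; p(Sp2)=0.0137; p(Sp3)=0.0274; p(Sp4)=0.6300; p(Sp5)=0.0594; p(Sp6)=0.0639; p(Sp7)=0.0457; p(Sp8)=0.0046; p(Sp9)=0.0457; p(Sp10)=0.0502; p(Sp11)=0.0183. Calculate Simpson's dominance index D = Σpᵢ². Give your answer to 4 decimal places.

0.4142

D = 0.0411² + 0.0137² + 0.0274² + 0.63² + 0.0594² + 0.0639² + 0.0457² + 0.0046² + 0.0457² + 0.0502² + 0.0183² = 0.001689 + 0.000188 + 0.000751 + 0.396900 + 0.003528 + 0.004083 + 0.002088 + 0.000021 + 0.002088 + 0.002520 + 0.000335 = 0.414192 (working shown to 6 dp, full precision carried).
To 4 decimal places, D = 0.4142.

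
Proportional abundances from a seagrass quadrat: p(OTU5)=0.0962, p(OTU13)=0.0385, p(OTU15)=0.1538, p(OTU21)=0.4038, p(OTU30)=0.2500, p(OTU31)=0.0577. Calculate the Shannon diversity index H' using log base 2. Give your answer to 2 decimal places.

2.19

Each pᵢ log₂ pᵢ term (working shown to 4 dp, full precision carried): 0.0962×(-3.3778)=-0.3249, 0.0385×(-4.6990)=-0.1809, 0.1538×(-2.7009)=-0.4154, 0.4038×(-1.3083)=-0.5283, 0.25×(-2.0000)=-0.5000, 0.0577×(-4.1153)=-0.2375.
Sum = -2.1870, so H' = 2.19.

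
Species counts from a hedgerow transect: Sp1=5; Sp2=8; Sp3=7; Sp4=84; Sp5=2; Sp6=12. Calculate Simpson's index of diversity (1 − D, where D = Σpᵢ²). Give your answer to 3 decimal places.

Total N = 5+8+7+84+2+12 = 118, so the proportions are 0.04237, 0.0678, 0.05932, 0.71186, 0.01695, 0.10169 (working shown to 5 dp, full precision carried).
D = 0.04237² + 0.0678² + 0.05932² + 0.71186² + 0.01695² + 0.10169² = 0.00180 + 0.00460 + 0.00352 + 0.50675 + 0.00029 + 0.01034 = 0.52729.
So 1 − D = 0.47271, i.e. 0.473 to 3 decimal places.

0.473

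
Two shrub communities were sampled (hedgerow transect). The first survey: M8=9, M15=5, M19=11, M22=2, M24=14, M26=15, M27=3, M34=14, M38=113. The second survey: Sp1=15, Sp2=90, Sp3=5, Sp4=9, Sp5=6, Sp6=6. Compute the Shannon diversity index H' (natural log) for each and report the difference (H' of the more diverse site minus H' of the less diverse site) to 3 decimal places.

The first survey: N=186, proportions 0.04839, 0.02688, 0.05914, 0.01075, 0.07527, 0.08065, 0.01613, 0.07527, 0.60753, giving H' = 1.42150 (working shown to 5 dp, full precision carried).
The second survey: N=131, proportions 0.1145, 0.68702, 0.03817, 0.0687, 0.0458, 0.0458, giving H' = 1.09713.
Difference = |1.42150 − 1.09713| = 0.32437, i.e. 0.324 to 3 decimal places.

0.324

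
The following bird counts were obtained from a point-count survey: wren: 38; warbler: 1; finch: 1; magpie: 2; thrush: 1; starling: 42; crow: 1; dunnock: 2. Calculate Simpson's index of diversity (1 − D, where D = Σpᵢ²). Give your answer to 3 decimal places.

0.584

Total N = 38+1+1+2+1+42+1+2 = 88, so the proportions are 0.43182, 0.01136, 0.01136, 0.02273, 0.01136, 0.47727, 0.01136, 0.02273 (working shown to 5 dp, full precision carried).
D = 0.43182² + 0.01136² + 0.01136² + 0.02273² + 0.01136² + 0.47727² + 0.01136² + 0.02273² = 0.18647 + 0.00013 + 0.00013 + 0.00052 + 0.00013 + 0.22779 + 0.00013 + 0.00052 = 0.41581.
So 1 − D = 0.58419, i.e. 0.584 to 3 decimal places.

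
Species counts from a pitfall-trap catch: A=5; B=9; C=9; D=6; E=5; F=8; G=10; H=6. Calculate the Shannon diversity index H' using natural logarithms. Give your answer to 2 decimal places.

2.05

Total N = 5+9+9+6+5+8+10+6 = 58, so the proportions are 0.0862, 0.1552, 0.1552, 0.1034, 0.0862, 0.1379, 0.1724, 0.1034 (working shown to 4 dp, full precision carried).
Each pᵢ ln pᵢ term: 0.0862×(-2.4510)=-0.2113, 0.1552×(-1.8632)=-0.2891, 0.1552×(-1.8632)=-0.2891, 0.1034×(-2.2687)=-0.2347, 0.0862×(-2.4510)=-0.2113, 0.1379×(-1.9810)=-0.2732, 0.1724×(-1.7579)=-0.3031, 0.1034×(-2.2687)=-0.2347.
Sum = -2.0465, so H' = 2.05.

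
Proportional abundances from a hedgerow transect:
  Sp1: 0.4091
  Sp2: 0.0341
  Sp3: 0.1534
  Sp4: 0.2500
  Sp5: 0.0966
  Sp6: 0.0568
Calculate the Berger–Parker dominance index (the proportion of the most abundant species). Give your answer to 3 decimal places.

0.409

The largest proportion is 0.4091, i.e. d = 0.409 to 3 decimal places.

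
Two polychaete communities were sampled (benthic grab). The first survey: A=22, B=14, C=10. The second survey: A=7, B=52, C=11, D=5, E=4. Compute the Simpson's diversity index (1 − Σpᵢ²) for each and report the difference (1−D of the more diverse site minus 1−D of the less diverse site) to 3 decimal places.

The first survey: N=46, proportions 0.47826, 0.30435, 0.21739, giving 1−D = 0.63138 (working shown to 5 dp, full precision carried).
The second survey: N=79, proportions 0.08861, 0.65823, 0.13924, 0.06329, 0.05063, giving 1−D = 0.53293.
Difference = |0.63138 − 0.53293| = 0.09845, i.e. 0.098 to 3 decimal places.

0.098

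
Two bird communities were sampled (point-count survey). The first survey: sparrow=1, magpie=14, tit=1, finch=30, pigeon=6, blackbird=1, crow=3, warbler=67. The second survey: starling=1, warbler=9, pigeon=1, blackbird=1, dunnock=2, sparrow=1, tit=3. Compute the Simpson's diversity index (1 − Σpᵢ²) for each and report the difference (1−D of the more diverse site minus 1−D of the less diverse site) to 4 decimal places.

0.0699

The first survey: N=123, proportions 0.00813, 0.113821, 0.00813, 0.243902, 0.04878, 0.00813, 0.02439, 0.544715, giving 1−D = 0.627669 (working shown to 6 dp, full precision carried).
The second survey: N=18, proportions 0.055556, 0.5, 0.055556, 0.055556, 0.111111, 0.055556, 0.166667, giving 1−D = 0.697531.
Difference = |0.627669 − 0.697531| = 0.069862, i.e. 0.0699 to 4 decimal places.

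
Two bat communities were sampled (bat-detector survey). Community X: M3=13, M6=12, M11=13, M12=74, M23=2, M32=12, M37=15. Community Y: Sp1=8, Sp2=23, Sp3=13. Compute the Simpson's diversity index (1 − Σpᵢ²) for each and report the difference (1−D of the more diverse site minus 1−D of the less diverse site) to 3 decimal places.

0.075

Community X: N=141, proportions 0.092199, 0.085106, 0.092199, 0.524823, 0.014184, 0.085106, 0.106383, giving 1−D = 0.681555 (working shown to 6 dp, full precision carried).
Community Y: N=44, proportions 0.181818, 0.522727, 0.295455, giving 1−D = 0.606405.
Difference = |0.681555 − 0.606405| = 0.075150, i.e. 0.075 to 3 decimal places.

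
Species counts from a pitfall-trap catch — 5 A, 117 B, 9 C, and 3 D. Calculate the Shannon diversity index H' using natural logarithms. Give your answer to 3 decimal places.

0.508

Total N = 5+117+9+3 = 134, so the proportions are 0.03731, 0.87313, 0.06716, 0.02239 (working shown to 5 dp, full precision carried).
Each pᵢ ln pᵢ term: 0.03731×(-3.28840)=-0.12270, 0.87313×(-0.13567)=-0.11845, 0.06716×(-2.70062)=-0.18138, 0.02239×(-3.79923)=-0.08506.
Sum = -0.50760, so H' = 0.508.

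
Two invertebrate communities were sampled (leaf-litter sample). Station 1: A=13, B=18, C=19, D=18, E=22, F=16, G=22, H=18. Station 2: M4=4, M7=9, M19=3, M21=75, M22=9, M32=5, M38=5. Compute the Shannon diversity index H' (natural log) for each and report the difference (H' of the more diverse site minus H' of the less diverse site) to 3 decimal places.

Station 1: N=146, proportions 0.08904, 0.12329, 0.13014, 0.12329, 0.15068, 0.10959, 0.15068, 0.12329, giving H' = 2.06761 (working shown to 5 dp, full precision carried).
Station 2: N=110, proportions 0.03636, 0.08182, 0.02727, 0.68182, 0.08182, 0.04545, 0.04545, giving H' = 1.17051.
Difference = |2.06761 − 1.17051| = 0.89710, i.e. 0.897 to 3 decimal places.

0.897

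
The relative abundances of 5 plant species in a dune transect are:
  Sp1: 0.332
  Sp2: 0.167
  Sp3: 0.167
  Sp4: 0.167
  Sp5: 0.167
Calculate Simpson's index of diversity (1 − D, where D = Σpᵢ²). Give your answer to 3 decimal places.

D = 0.332² + 0.167² + 0.167² + 0.167² + 0.167² = 0.11022 + 0.02789 + 0.02789 + 0.02789 + 0.02789 = 0.22178 (working shown to 5 dp, full precision carried).
So 1 − D = 0.77822, i.e. 0.778 to 3 decimal places.

0.778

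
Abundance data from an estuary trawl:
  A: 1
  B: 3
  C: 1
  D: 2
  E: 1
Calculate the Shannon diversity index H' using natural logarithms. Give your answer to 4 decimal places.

1.4942

Total N = 1+3+1+2+1 = 8, so the proportions are 0.125, 0.375, 0.125, 0.25, 0.125 (working shown to 6 dp, full precision carried).
Each pᵢ ln pᵢ term: 0.125×(-2.079442)=-0.259930, 0.375×(-0.980829)=-0.367811, 0.125×(-2.079442)=-0.259930, 0.25×(-1.386294)=-0.346574, 0.125×(-2.079442)=-0.259930.
Sum = -1.494175, so H' = 1.4942.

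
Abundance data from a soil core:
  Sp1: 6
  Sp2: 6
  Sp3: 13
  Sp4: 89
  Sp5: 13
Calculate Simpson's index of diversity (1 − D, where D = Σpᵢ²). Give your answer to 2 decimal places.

Total N = 6+6+13+89+13 = 127, so the proportions are 0.0472, 0.0472, 0.1024, 0.7008, 0.1024 (working shown to 4 dp, full precision carried).
D = 0.0472² + 0.0472² + 0.1024² + 0.7008² + 0.1024² = 0.0022 + 0.0022 + 0.0105 + 0.4911 + 0.0105 = 0.5165.
So 1 − D = 0.4835, i.e. 0.48 to 2 decimal places.

0.48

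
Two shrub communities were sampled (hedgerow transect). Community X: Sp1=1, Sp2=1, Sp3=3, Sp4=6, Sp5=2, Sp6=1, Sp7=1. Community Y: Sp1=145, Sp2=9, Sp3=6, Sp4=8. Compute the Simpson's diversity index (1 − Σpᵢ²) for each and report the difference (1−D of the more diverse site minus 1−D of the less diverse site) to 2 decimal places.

Community X: N=15, proportions 0.06667, 0.06667, 0.2, 0.4, 0.13333, 0.06667, 0.06667, giving 1−D = 0.76444 (working shown to 5 dp, full precision carried).
Community Y: N=168, proportions 0.8631, 0.05357, 0.03571, 0.04762, giving 1−D = 0.24865.
Difference = |0.76444 − 0.24865| = 0.51579, i.e. 0.52 to 2 decimal places.

0.52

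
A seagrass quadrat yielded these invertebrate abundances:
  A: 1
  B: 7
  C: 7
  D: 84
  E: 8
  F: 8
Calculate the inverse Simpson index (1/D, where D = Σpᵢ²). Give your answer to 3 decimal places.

Total N = 1+7+7+84+8+8 = 115, so the proportions are 0.008696, 0.06087, 0.06087, 0.730435, 0.069565, 0.069565 (working shown to 6 dp, full precision carried).
D = 0.008696² + 0.06087² + 0.06087² + 0.730435² + 0.069565² + 0.069565² = 0.000076 + 0.003705 + 0.003705 + 0.533535 + 0.004839 + 0.004839 = 0.550699.
So 1/D = 1.81587, i.e. 1.816 to 3 decimal places.

1.816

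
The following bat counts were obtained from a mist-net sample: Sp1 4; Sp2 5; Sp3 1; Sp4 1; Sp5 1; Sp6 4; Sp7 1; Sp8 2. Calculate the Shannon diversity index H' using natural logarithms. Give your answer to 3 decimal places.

Total N = 4+5+1+1+1+4+1+2 = 19, so the proportions are 0.21053, 0.26316, 0.05263, 0.05263, 0.05263, 0.21053, 0.05263, 0.10526 (working shown to 5 dp, full precision carried).
Each pᵢ ln pᵢ term: 0.21053×(-1.55814)=-0.32803, 0.26316×(-1.33500)=-0.35132, 0.05263×(-2.94444)=-0.15497, 0.05263×(-2.94444)=-0.15497, 0.05263×(-2.94444)=-0.15497, 0.21053×(-1.55814)=-0.32803, 0.05263×(-2.94444)=-0.15497, 0.10526×(-2.25129)=-0.23698.
Sum = -1.86424, so H' = 1.864.

1.864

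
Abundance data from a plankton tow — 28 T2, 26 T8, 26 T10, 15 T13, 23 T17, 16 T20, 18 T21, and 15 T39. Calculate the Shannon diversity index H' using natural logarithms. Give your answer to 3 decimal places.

2.049

Total N = 28+26+26+15+23+16+18+15 = 167, so the proportions are 0.16766, 0.15569, 0.15569, 0.08982, 0.13772, 0.09581, 0.10778, 0.08982 (working shown to 5 dp, full precision carried).
Each pᵢ ln pᵢ term: 0.16766×(-1.78579)=-0.29941, 0.15569×(-1.85990)=-0.28956, 0.15569×(-1.85990)=-0.28956, 0.08982×(-2.40994)=-0.21646, 0.13772×(-1.98250)=-0.27304, 0.09581×(-2.34541)=-0.22471, 0.10778×(-2.22762)=-0.24010, 0.08982×(-2.40994)=-0.21646.
Sum = -2.04932, so H' = 2.049.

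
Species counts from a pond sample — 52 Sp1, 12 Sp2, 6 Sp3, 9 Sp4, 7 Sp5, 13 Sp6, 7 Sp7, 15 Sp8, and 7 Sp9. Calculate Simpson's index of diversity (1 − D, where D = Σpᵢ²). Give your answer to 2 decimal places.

0.79

Total N = 52+12+6+9+7+13+7+15+7 = 128, so the proportions are 0.4062, 0.0938, 0.0469, 0.0703, 0.0547, 0.1016, 0.0547, 0.1172, 0.0547 (working shown to 4 dp, full precision carried).
D = 0.4062² + 0.0938² + 0.0469² + 0.0703² + 0.0547² + 0.1016² + 0.0547² + 0.1172² + 0.0547² = 0.1650 + 0.0088 + 0.0022 + 0.0049 + 0.0030 + 0.0103 + 0.0030 + 0.0137 + 0.0030 = 0.2140.
So 1 − D = 0.7860, i.e. 0.79 to 2 decimal places.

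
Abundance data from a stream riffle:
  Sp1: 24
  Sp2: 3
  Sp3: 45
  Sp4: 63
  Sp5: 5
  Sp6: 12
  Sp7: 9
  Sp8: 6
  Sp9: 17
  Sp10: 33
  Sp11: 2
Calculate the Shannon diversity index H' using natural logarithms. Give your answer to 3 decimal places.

1.986

Total N = 24+3+45+63+5+12+9+6+17+33+2 = 219, so the proportions are 0.10959, 0.0137, 0.20548, 0.28767, 0.02283, 0.05479, 0.0411, 0.0274, 0.07763, 0.15068, 0.00913 (working shown to 5 dp, full precision carried).
Each pᵢ ln pᵢ term: 0.10959×(-2.21102)=-0.24230, 0.0137×(-4.29046)=-0.05877, 0.20548×(-1.58241)=-0.32515, 0.28767×(-1.24594)=-0.35842, 0.02283×(-3.77963)=-0.08629, 0.05479×(-2.90417)=-0.15913, 0.0411×(-3.19185)=-0.13117, 0.0274×(-3.59731)=-0.09856, 0.07763×(-2.55586)=-0.19840, 0.15068×(-1.89256)=-0.28518, 0.00913×(-4.69592)=-0.04289.
Sum = -1.98627, so H' = 1.986.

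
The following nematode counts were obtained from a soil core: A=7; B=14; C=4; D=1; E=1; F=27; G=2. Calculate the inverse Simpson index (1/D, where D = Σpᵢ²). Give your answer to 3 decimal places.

3.149

Total N = 7+14+4+1+1+27+2 = 56, so the proportions are 0.125, 0.25, 0.071429, 0.017857, 0.017857, 0.482143, 0.035714 (working shown to 6 dp, full precision carried).
D = 0.125² + 0.25² + 0.071429² + 0.017857² + 0.017857² + 0.482143² + 0.035714² = 0.015625 + 0.062500 + 0.005102 + 0.000319 + 0.000319 + 0.232462 + 0.001276 = 0.317602.
So 1/D = 3.14859, i.e. 3.149 to 3 decimal places.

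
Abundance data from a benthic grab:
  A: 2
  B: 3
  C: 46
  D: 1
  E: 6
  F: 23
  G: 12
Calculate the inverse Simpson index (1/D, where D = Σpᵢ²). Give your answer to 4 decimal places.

3.0465

Total N = 2+3+46+1+6+23+12 = 93, so the proportions are 0.0215054, 0.0322581, 0.4946237, 0.0107527, 0.0645161, 0.2473118, 0.1290323 (working shown to 7 dp, full precision carried).
D = 0.0215054² + 0.0322581² + 0.4946237² + 0.0107527² + 0.0645161² + 0.2473118² + 0.1290323² = 0.0004625 + 0.0010406 + 0.2446526 + 0.0001156 + 0.0041623 + 0.0611631 + 0.0166493 = 0.3282460.
So 1/D = 3.046495, i.e. 3.0465 to 4 decimal places.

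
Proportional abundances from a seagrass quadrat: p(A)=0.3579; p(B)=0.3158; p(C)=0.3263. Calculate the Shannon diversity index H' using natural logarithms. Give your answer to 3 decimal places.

1.097

Each pᵢ ln pᵢ term (working shown to 5 dp, full precision carried): 0.3579×(-1.02750)=-0.36774, 0.3158×(-1.15265)=-0.36401, 0.3263×(-1.11994)=-0.36544.
Sum = -1.09718, so H' = 1.097.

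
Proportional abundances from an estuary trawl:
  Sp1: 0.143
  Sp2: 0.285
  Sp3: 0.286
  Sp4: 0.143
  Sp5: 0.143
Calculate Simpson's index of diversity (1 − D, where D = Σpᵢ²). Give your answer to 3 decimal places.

0.776

D = 0.143² + 0.285² + 0.286² + 0.143² + 0.143² = 0.02045 + 0.08122 + 0.08180 + 0.02045 + 0.02045 = 0.22437 (working shown to 5 dp, full precision carried).
So 1 − D = 0.77563, i.e. 0.776 to 3 decimal places.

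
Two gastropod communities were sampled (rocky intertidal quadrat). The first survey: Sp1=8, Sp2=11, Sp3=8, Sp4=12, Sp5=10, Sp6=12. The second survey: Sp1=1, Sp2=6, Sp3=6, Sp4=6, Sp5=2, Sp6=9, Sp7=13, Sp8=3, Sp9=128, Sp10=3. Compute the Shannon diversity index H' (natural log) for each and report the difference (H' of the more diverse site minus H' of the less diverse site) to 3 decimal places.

The first survey: N=61, proportions 0.13115, 0.18033, 0.13115, 0.19672, 0.16393, 0.19672, giving H' = 1.77790 (working shown to 5 dp, full precision carried).
The second survey: N=177, proportions 0.00565, 0.0339, 0.0339, 0.0339, 0.0113, 0.05085, 0.07345, 0.01695, 0.72316, 0.01695, giving H' = 1.13994.
Difference = |1.77790 − 1.13994| = 0.63796, i.e. 0.638 to 3 decimal places.

0.638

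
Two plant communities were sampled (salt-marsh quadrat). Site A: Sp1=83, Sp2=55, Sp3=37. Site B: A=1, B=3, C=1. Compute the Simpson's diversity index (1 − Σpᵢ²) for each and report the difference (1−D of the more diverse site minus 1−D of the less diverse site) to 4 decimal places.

Site A: N=175, proportions 0.474286, 0.314286, 0.211429, giving 1−D = 0.631576 (working shown to 6 dp, full precision carried).
Site B: N=5, proportions 0.2, 0.6, 0.2, giving 1−D = 0.560000.
Difference = |0.631576 − 0.560000| = 0.071576, i.e. 0.0716 to 4 decimal places.

0.0716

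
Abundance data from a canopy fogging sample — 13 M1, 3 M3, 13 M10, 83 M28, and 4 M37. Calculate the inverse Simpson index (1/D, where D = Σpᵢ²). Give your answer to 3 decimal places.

Total N = 13+3+13+83+4 = 116, so the proportions are 0.112069, 0.025862, 0.112069, 0.715517, 0.034483 (working shown to 6 dp, full precision carried).
D = 0.112069² + 0.025862² + 0.112069² + 0.715517² + 0.034483² = 0.012559 + 0.000669 + 0.012559 + 0.511965 + 0.001189 = 0.538942.
So 1/D = 1.85549, i.e. 1.855 to 3 decimal places.

1.855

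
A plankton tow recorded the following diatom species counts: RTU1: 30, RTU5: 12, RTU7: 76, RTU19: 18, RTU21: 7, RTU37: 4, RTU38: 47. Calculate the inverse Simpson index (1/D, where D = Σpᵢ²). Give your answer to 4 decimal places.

3.9962

Total N = 30+12+76+18+7+4+47 = 194, so the proportions are 0.15463918, 0.06185567, 0.39175258, 0.09278351, 0.03608247, 0.02061856, 0.24226804 (working shown to 8 dp, full precision carried).
D = 0.15463918² + 0.06185567² + 0.39175258² + 0.09278351² + 0.03608247² + 0.02061856² + 0.24226804² = 0.02391327 + 0.00382612 + 0.15347008 + 0.00860878 + 0.00130194 + 0.00042512 + 0.05869380 = 0.25023913.
So 1/D = 3.996178, i.e. 3.9962 to 4 decimal places.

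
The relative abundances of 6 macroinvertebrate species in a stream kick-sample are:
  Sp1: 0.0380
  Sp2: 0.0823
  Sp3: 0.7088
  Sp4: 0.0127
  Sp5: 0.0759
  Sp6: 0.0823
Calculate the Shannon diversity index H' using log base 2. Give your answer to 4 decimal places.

Each pᵢ log₂ pᵢ term (working shown to 6 dp, full precision carried): 0.038×(-4.717857)=-0.179279, 0.0823×(-3.602964)=-0.296524, 0.7088×(-0.496549)=-0.351954, 0.0127×(-6.299028)=-0.079998, 0.0759×(-3.719756)=-0.282330, 0.0823×(-3.602964)=-0.296524.
Sum = -1.486608, so H' = 1.4866.

1.4866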